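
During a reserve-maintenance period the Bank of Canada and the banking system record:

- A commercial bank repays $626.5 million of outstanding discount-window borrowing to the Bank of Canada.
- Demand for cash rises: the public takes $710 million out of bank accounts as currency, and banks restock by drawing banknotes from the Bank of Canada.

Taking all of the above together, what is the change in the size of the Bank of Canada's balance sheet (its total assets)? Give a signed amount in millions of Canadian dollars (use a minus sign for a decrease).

-$626.5 million

Discount-window repayment $626.5 million: a Bank of Canada asset is shed → −$626.5M.
Currency withdrawal $710 million: only the composition of liabilities changes → 0.
Net: −626.5 + 0 = -$626.5 million.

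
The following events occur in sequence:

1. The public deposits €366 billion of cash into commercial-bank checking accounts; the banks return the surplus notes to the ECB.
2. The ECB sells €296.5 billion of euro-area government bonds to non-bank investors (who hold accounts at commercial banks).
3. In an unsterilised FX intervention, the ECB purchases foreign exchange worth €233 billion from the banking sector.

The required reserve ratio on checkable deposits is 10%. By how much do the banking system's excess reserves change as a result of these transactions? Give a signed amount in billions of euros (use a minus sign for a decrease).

Currency deposit €366 billion: reserves +€366B, deposits +€366B.
Asset sale (to non-banks) €296.5 billion: reserves −€296.5B, deposits −€296.5B.
FX purchase €233 billion: reserves +€233B, deposits 0.
Totals: Δreserves = +€302.5B, Δdeposits = +€69.5B.
Δrequired reserves = 10% × +€69.5B = +€6.95B.
Δexcess reserves = Δreserves − Δrequired = +€302.5B − (+€6.95B) = +€295.55 billion.

+€295.55 billion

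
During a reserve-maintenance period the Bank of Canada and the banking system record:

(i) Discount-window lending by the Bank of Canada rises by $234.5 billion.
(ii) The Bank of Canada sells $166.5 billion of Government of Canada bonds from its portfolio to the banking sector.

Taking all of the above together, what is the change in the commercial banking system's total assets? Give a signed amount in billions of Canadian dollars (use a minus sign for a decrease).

+$234.5 billion

Discount-window loan $234.5 billion: bank balance sheets expand → +$234.5B.
OMO sale (to banks) $166.5 billion: just an asset swap on bank balance sheets → 0.
Net: 234.5 + 0 = +$234.5 billion.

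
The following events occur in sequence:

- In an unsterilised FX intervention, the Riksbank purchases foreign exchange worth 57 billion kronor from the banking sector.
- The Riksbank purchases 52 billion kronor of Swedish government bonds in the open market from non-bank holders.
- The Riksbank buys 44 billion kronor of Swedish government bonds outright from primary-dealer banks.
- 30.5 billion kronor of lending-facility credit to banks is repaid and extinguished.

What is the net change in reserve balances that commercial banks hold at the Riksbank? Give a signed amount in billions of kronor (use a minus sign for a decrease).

+122.5 billion

FX purchase 57 billion kronor: the Riksbank pays by crediting reserve accounts → +57B.
Asset purchase (from non-banks) 52 billion kronor: the Riksbank pays by crediting reserve accounts → +52B.
OMO purchase (from banks) 44 billion kronor: the Riksbank pays by crediting reserve accounts → +44B.
Discount-window repayment 30.5 billion kronor: repayment is debited from reserves → −30.5B.
Net: 57 + 52 + 44 − 30.5 = +122.5 billion.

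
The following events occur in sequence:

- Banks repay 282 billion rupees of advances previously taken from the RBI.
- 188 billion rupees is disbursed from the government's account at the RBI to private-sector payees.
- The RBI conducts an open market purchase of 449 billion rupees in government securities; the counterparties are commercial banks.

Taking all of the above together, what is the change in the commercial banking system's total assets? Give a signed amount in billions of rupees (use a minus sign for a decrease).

-94 billion

RBI balance sheet:
  Assets:      Securities +449B, Loans to banks −282B
  Liabilities: Bank reserves +355B, Government deposits −188B
Commercial banking system:
  Assets:      Reserves at CB +355B, Securities −449B
  Liabilities: Checkable deposits +188B, Borrowings from CB −282B
Change in total bank assets = -94 billion.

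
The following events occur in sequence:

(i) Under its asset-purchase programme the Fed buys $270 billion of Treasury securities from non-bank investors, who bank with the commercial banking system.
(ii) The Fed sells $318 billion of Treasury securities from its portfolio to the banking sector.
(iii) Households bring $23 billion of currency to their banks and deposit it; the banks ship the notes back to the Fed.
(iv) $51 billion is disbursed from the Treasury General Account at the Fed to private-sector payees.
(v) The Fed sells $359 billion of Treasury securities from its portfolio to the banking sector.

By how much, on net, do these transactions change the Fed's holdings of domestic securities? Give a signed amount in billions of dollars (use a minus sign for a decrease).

Asset purchase (from non-banks) $270 billion: securities added to the Fed's portfolio → +$270B.
OMO sale (to banks) $318 billion: securities removed from the Fed's portfolio → −$318B.
Currency deposit $23 billion: the Fed's securities portfolio is untouched → 0.
Government spending $51 billion: the Fed's securities portfolio is untouched → 0.
OMO sale (to banks) $359 billion: securities removed from the Fed's portfolio → −$359B.
Net: 270 − 318 + 0 + 0 − 359 = -$407 billion.

-$407 billion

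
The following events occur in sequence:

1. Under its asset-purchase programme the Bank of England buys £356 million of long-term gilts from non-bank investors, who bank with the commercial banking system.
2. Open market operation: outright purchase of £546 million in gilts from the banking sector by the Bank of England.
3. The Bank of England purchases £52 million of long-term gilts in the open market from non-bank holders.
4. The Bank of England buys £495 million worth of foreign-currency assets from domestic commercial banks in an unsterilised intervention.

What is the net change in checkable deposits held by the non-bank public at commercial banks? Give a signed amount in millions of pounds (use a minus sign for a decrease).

Asset purchase (from non-banks) £356 million: non-bank counterparties' bank balances rise → +£356M.
OMO purchase (from banks) £546 million: the counterparty is a bank, so public deposits are unchanged → 0.
Asset purchase (from non-banks) £52 million: non-bank counterparties' bank balances rise → +£52M.
FX purchase £495 million: the counterparty is a bank, so public deposits are unchanged → 0.
Net: 356 + 0 + 52 + 0 = +£408 million.

+£408 million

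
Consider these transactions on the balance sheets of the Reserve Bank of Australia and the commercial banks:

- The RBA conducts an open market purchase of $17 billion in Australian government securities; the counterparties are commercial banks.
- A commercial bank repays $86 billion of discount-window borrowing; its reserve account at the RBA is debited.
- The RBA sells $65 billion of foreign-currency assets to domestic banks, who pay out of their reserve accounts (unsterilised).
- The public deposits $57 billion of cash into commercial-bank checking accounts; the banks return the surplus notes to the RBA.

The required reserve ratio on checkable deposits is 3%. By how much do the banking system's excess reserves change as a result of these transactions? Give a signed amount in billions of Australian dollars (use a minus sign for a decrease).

OMO purchase (from banks) $17 billion: reserves +$17B, deposits 0.
Discount-window repayment $86 billion: reserves −$86B, deposits 0.
FX sale $65 billion: reserves −$65B, deposits 0.
Currency deposit $57 billion: reserves +$57B, deposits +$57B.
Totals: Δreserves = −$77B, Δdeposits = +$57B.
Δrequired reserves = 3% × +$57B = +$1.71B.
Δexcess reserves = Δreserves − Δrequired = −$77B − (+$1.71B) = -$78.71 billion.

-$78.71 billion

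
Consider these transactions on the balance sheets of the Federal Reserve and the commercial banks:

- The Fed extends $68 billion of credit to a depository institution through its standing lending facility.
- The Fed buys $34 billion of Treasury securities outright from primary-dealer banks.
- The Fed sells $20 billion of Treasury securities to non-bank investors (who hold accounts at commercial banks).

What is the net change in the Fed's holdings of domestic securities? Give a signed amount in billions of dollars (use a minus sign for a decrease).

+$14 billion

Discount-window loan $68 billion: the Fed's securities portfolio is untouched → 0.
OMO purchase (from banks) $34 billion: securities added to the Fed's portfolio → +$34B.
Asset sale (to non-banks) $20 billion: securities removed from the Fed's portfolio → −$20B.
Net: 0 + 34 − 20 = +$14 billion.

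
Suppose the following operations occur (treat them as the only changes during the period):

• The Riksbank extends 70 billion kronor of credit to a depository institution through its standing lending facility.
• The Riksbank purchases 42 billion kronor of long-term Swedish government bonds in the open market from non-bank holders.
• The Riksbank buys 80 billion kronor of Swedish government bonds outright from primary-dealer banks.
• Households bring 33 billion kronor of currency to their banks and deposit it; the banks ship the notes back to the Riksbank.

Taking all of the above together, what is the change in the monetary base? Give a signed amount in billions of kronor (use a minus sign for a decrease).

Discount-window loan 70 billion kronor: Riksbank balance sheet expands → +70B.
Asset purchase (from non-banks) 42 billion kronor: Riksbank balance sheet expands → +42B.
OMO purchase (from banks) 80 billion kronor: Riksbank balance sheet expands → +80B.
Currency deposit 33 billion kronor: just a shift between currency and reserves — both are base money → 0.
Net: 70 + 42 + 80 + 0 = +192 billion.

+192 billion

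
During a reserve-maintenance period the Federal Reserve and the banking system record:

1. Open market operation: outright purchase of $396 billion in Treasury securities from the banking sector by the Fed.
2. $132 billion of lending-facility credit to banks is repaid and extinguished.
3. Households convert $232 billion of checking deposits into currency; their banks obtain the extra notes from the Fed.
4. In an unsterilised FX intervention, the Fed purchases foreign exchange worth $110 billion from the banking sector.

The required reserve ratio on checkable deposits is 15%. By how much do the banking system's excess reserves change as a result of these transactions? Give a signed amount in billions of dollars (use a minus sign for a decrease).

OMO purchase (from banks) $396 billion: reserves +$396B, deposits 0.
Discount-window repayment $132 billion: reserves −$132B, deposits 0.
Currency withdrawal $232 billion: reserves −$232B, deposits −$232B.
FX purchase $110 billion: reserves +$110B, deposits 0.
Totals: Δreserves = +$142B, Δdeposits = −$232B.
Δrequired reserves = 15% × −$232B = −$34.8B.
Δexcess reserves = Δreserves − Δrequired = +$142B − (−$34.8B) = +$176.8 billion.

+$176.8 billion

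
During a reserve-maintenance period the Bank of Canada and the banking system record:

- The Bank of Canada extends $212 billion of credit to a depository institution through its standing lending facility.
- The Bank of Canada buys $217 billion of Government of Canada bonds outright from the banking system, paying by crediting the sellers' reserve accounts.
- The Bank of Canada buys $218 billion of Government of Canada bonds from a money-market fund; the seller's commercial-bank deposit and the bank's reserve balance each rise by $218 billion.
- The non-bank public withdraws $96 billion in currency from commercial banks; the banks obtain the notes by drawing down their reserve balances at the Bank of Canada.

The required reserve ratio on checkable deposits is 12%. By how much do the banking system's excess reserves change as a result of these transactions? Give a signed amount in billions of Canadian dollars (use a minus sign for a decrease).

+$536.36 billion

Discount-window loan $212 billion: reserves +$212B, deposits 0.
OMO purchase (from banks) $217 billion: reserves +$217B, deposits 0.
Asset purchase (from non-banks) $218 billion: reserves +$218B, deposits +$218B.
Currency withdrawal $96 billion: reserves −$96B, deposits −$96B.
Totals: Δreserves = +$551B, Δdeposits = +$122B.
Δrequired reserves = 12% × +$122B = +$14.64B.
Δexcess reserves = Δreserves − Δrequired = +$551B − (+$14.64B) = +$536.36 billion.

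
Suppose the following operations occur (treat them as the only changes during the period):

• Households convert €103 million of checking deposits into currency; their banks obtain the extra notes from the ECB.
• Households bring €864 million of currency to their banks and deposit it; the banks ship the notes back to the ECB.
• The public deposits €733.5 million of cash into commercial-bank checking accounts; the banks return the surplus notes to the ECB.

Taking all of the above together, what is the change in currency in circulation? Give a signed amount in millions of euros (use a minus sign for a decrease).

ECB balance sheet:
  Assets:      no change
  Liabilities: Bank reserves +€1494.5M, Currency in circulation −€1494.5M
So the change in currency in circulation is -€1494.5 million.

-€1494.5 million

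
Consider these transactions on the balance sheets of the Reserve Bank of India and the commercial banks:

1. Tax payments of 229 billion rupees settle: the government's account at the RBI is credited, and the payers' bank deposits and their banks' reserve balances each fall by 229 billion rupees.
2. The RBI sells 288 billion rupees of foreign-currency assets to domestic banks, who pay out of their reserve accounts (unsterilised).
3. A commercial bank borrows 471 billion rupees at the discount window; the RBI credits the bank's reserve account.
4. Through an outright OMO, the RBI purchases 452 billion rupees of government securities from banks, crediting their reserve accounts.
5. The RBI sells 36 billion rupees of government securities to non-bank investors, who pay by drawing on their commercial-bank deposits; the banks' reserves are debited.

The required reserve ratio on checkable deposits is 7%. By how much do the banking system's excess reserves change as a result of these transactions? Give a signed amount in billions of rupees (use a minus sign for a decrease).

Government account inflow 229 billion rupees: reserves −229B, deposits −229B.
FX sale 288 billion rupees: reserves −288B, deposits 0.
Discount-window loan 471 billion rupees: reserves +471B, deposits 0.
OMO purchase (from banks) 452 billion rupees: reserves +452B, deposits 0.
Asset sale (to non-banks) 36 billion rupees: reserves −36B, deposits −36B.
Totals: Δreserves = +370B, Δdeposits = −265B.
Δrequired reserves = 7% × −265B = −18.55B.
Δexcess reserves = Δreserves − Δrequired = +370B − (−18.55B) = +388.55 billion.

+388.55 billion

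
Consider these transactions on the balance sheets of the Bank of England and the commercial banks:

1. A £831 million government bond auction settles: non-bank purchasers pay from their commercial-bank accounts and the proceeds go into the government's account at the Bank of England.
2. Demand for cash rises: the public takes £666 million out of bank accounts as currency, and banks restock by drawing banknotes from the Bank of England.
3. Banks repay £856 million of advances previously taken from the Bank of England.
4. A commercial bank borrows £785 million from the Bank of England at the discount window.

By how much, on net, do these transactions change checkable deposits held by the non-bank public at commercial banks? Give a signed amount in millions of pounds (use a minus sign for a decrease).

Government account inflow £831 million: non-bank counterparties' bank balances fall → −£831M.
Currency withdrawal £666 million: non-bank counterparties' bank balances fall → −£666M.
Discount-window repayment £856 million: the counterparty is a bank, so public deposits are unchanged → 0.
Discount-window loan £785 million: the counterparty is a bank, so public deposits are unchanged → 0.
Net: −831 − 666 + 0 + 0 = -£1497 million.

-£1497 million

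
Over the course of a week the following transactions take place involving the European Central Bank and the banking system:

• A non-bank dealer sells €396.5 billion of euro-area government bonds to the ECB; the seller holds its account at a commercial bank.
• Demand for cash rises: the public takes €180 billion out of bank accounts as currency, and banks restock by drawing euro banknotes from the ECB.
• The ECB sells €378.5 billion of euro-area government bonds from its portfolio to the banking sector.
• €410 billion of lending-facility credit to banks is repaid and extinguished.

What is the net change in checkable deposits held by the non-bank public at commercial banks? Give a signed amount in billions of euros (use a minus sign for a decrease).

ECB balance sheet:
  Assets:      Securities +€18B, Loans to banks −€410B
  Liabilities: Bank reserves −€572B, Currency in circulation +€180B
Commercial banking system:
  Assets:      Reserves at CB −€572B, Securities +€378.5B
  Liabilities: Checkable deposits +€216.5B, Borrowings from CB −€410B
So the change in checkable deposits held by the non-bank public at commercial banks is +€216.5 billion.

+€216.5 billion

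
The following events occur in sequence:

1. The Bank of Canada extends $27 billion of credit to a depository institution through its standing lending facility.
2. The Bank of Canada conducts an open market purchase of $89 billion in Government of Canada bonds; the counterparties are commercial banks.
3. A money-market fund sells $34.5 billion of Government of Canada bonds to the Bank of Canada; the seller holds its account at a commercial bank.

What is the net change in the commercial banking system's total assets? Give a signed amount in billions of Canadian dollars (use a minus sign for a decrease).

+$61.5 billion

Bank of Canada balance sheet:
  Assets:      Securities +$123.5B, Loans to banks +$27B
  Liabilities: Bank reserves +$150.5B
Commercial banking system:
  Assets:      Reserves at CB +$150.5B, Securities −$89B
  Liabilities: Checkable deposits +$34.5B, Borrowings from CB +$27B
Change in total bank assets = +$61.5 billion.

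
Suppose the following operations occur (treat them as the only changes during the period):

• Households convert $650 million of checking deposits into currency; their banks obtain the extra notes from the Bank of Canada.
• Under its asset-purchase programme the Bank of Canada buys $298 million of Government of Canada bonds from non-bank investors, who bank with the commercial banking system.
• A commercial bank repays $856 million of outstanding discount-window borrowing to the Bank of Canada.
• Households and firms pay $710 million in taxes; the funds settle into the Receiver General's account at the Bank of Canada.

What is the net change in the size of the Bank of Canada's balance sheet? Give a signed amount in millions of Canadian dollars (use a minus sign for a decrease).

-$558 million

Bank of Canada balance sheet:
  Assets:      Securities +$298M, Loans to banks −$856M
  Liabilities: Bank reserves −$1918M, Currency in circulation +$650M, Government deposits +$710M
Change in total Bank of Canada assets = -$558 million.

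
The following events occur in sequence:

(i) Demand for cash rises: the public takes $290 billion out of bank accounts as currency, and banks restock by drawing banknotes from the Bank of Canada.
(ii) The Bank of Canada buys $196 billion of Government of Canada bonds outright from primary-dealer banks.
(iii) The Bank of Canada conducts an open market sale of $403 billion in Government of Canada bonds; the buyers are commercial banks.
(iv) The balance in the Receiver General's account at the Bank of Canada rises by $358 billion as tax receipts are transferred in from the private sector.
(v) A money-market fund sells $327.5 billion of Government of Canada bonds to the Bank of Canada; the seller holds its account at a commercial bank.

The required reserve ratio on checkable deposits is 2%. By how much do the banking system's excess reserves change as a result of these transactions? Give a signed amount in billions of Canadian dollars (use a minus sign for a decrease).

-$521.09 billion

Currency withdrawal $290 billion: reserves −$290B, deposits −$290B.
OMO purchase (from banks) $196 billion: reserves +$196B, deposits 0.
OMO sale (to banks) $403 billion: reserves −$403B, deposits 0.
Government account inflow $358 billion: reserves −$358B, deposits −$358B.
Asset purchase (from non-banks) $327.5 billion: reserves +$327.5B, deposits +$327.5B.
Totals: Δreserves = −$527.5B, Δdeposits = −$320.5B.
Δrequired reserves = 2% × −$320.5B = −$6.41B.
Δexcess reserves = Δreserves − Δrequired = −$527.5B − (−$6.41B) = -$521.09 billion.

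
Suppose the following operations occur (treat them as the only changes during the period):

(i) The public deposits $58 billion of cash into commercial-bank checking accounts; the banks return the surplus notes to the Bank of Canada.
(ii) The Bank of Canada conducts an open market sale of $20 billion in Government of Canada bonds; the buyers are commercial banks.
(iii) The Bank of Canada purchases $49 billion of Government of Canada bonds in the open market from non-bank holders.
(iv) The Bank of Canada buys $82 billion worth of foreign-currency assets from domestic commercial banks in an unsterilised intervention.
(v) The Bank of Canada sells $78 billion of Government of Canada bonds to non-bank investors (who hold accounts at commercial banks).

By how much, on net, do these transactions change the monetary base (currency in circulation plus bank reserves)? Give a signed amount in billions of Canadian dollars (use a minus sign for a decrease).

Bank of Canada balance sheet:
  Assets:      Securities −$49B, Foreign assets +$82B
  Liabilities: Bank reserves +$91B, Currency in circulation −$58B
Monetary base = currency + reserves: −$58B + (+$91B) = +$33 billion.

+$33 billion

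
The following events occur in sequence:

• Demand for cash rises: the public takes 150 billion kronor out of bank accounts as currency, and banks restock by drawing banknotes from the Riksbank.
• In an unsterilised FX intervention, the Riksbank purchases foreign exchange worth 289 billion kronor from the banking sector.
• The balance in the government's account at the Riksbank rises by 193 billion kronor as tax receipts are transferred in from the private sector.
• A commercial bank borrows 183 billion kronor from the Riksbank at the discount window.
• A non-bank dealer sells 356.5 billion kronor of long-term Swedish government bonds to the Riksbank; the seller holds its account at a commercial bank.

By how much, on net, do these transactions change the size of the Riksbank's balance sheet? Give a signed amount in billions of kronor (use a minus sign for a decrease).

+828.5 billion

Currency withdrawal 150 billion kronor: only the composition of liabilities changes → 0.
FX purchase 289 billion kronor: a Riksbank asset is acquired → +289B.
Government account inflow 193 billion kronor: only the composition of liabilities changes → 0.
Discount-window loan 183 billion kronor: a Riksbank asset is acquired → +183B.
Asset purchase (from non-banks) 356.5 billion kronor: a Riksbank asset is acquired → +356.5B.
Net: 0 + 289 + 0 + 183 + 356.5 = +828.5 billion.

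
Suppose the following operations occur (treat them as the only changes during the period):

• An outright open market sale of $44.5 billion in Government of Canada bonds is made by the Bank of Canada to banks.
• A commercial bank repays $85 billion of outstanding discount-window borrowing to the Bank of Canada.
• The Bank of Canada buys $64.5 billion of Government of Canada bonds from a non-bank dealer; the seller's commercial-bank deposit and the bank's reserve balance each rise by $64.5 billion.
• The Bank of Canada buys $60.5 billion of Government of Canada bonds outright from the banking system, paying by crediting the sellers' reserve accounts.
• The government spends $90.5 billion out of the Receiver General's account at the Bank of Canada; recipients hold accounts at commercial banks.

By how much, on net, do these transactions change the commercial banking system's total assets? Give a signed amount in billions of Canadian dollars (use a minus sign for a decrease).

Bank of Canada balance sheet:
  Assets:      Securities +$80.5B, Loans to banks −$85B
  Liabilities: Bank reserves +$86B, Government deposits −$90.5B
Commercial banking system:
  Assets:      Reserves at CB +$86B, Securities −$16B
  Liabilities: Checkable deposits +$155B, Borrowings from CB −$85B
Change in total bank assets = +$70 billion.

+$70 billion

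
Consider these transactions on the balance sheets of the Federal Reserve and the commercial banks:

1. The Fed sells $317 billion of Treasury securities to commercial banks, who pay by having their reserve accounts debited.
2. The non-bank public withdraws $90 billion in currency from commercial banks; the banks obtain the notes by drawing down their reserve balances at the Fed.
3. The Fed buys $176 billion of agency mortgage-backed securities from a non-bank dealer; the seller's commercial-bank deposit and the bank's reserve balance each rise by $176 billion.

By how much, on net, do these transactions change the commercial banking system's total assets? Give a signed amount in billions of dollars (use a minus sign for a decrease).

+$86 billion

Fed balance sheet:
  Assets:      Securities −$141B
  Liabilities: Bank reserves −$231B, Currency in circulation +$90B
Commercial banking system:
  Assets:      Reserves at CB −$231B, Securities +$317B
  Liabilities: Checkable deposits +$86B
Change in total bank assets = +$86 billion.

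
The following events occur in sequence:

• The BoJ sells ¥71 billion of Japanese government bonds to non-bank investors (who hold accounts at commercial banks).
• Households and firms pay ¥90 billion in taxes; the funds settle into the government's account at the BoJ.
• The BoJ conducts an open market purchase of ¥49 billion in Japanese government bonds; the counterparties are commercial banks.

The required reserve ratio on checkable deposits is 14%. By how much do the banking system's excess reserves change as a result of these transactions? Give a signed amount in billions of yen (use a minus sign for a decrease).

Asset sale (to non-banks) ¥71 billion: reserves −¥71B, deposits −¥71B.
Government account inflow ¥90 billion: reserves −¥90B, deposits −¥90B.
OMO purchase (from banks) ¥49 billion: reserves +¥49B, deposits 0.
Totals: Δreserves = −¥112B, Δdeposits = −¥161B.
Δrequired reserves = 14% × −¥161B = −¥22.54B.
Δexcess reserves = Δreserves − Δrequired = −¥112B − (−¥22.54B) = -¥89.46 billion.

-¥89.46 billion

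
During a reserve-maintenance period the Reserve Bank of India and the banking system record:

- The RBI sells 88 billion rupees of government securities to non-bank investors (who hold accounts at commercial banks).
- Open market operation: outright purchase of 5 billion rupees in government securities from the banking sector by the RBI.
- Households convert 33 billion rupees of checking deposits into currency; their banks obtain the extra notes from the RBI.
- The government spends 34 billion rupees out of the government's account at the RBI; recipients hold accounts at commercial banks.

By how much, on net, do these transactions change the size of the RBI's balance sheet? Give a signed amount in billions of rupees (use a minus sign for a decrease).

-83 billion

RBI balance sheet:
  Assets:      Securities −83B
  Liabilities: Bank reserves −82B, Currency in circulation +33B, Government deposits −34B
Commercial banking system:
  Assets:      Reserves at CB −82B, Securities −5B
  Liabilities: Checkable deposits −87B
Change in total RBI assets = -83 billion.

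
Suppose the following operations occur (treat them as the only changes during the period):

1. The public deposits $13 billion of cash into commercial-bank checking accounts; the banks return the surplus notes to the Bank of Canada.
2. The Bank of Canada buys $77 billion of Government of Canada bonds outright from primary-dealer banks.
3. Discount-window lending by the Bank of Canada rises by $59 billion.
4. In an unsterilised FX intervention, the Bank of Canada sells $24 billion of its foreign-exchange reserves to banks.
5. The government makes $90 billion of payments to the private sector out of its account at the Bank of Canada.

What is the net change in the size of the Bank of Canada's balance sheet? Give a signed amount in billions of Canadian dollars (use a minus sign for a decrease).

Bank of Canada balance sheet:
  Assets:      Securities +$77B, Loans to banks +$59B, Foreign assets −$24B
  Liabilities: Bank reserves +$215B, Currency in circulation −$13B, Government deposits −$90B
Change in total Bank of Canada assets = +$112 billion.

+$112 billion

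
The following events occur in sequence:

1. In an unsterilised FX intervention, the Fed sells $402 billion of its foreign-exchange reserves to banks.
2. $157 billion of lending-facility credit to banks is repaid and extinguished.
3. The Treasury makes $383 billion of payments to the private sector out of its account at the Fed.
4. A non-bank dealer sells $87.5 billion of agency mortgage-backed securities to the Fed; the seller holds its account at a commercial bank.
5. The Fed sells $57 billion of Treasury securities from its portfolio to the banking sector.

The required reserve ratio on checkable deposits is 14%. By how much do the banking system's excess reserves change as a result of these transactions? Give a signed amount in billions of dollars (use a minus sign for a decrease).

-$211.37 billion

FX sale $402 billion: reserves −$402B, deposits 0.
Discount-window repayment $157 billion: reserves −$157B, deposits 0.
Government spending $383 billion: reserves +$383B, deposits +$383B.
Asset purchase (from non-banks) $87.5 billion: reserves +$87.5B, deposits +$87.5B.
OMO sale (to banks) $57 billion: reserves −$57B, deposits 0.
Totals: Δreserves = −$145.5B, Δdeposits = +$470.5B.
Δrequired reserves = 14% × +$470.5B = +$65.87B.
Δexcess reserves = Δreserves − Δrequired = −$145.5B − (+$65.87B) = -$211.37 billion.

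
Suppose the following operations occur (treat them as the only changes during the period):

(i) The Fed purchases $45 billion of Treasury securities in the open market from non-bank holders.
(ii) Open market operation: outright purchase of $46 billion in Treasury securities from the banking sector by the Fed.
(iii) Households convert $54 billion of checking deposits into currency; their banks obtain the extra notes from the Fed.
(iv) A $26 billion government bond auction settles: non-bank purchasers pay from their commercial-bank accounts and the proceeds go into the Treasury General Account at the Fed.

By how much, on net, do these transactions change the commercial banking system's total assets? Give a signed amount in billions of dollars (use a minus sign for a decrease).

-$35 billion

Asset purchase (from non-banks) $45 billion: bank balance sheets expand → +$45B.
OMO purchase (from banks) $46 billion: just an asset swap on bank balance sheets → 0.
Currency withdrawal $54 billion: bank balance sheets shrink → −$54B.
Government account inflow $26 billion: bank balance sheets shrink → −$26B.
Net: 45 + 0 − 54 − 26 = -$35 billion.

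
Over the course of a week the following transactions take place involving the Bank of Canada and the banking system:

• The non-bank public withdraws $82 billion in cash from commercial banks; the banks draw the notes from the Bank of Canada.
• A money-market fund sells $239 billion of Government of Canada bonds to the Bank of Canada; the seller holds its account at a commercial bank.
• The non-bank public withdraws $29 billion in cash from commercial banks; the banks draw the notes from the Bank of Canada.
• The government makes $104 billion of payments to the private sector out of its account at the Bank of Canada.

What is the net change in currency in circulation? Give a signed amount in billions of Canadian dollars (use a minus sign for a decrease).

+$111 billion

Currency withdrawal $82 billion: notes leave the central bank → +$82B.
Asset purchase (from non-banks) $239 billion: no currency enters or leaves circulation → 0.
Currency withdrawal $29 billion: notes leave the central bank → +$29B.
Government spending $104 billion: no currency enters or leaves circulation → 0.
Net: 82 + 0 + 29 + 0 = +$111 billion.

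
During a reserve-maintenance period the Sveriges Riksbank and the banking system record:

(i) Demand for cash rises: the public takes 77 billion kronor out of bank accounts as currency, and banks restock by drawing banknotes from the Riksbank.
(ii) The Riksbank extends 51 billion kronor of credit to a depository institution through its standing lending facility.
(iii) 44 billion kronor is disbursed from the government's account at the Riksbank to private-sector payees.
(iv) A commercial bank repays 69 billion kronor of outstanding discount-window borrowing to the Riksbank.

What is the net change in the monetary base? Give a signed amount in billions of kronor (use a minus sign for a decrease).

+26 billion

Currency withdrawal 77 billion kronor: just a shift between currency and reserves — both are base money → 0.
Discount-window loan 51 billion kronor: Riksbank balance sheet expands → +51B.
Government spending 44 billion kronor: a non-base liability converts back to reserves → +44B.
Discount-window repayment 69 billion kronor: Riksbank balance sheet contracts → −69B.
Net: 0 + 51 + 44 − 69 = +26 billion.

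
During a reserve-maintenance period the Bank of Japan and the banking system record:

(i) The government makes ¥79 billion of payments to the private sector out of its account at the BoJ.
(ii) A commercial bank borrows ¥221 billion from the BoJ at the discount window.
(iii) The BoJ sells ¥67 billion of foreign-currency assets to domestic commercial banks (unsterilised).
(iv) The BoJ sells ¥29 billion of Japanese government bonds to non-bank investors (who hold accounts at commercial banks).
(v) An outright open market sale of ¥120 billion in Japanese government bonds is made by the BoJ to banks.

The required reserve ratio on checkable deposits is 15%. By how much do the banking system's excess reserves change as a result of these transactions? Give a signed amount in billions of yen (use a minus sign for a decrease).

+¥76.5 billion

Government spending ¥79 billion: reserves +¥79B, deposits +¥79B.
Discount-window loan ¥221 billion: reserves +¥221B, deposits 0.
FX sale ¥67 billion: reserves −¥67B, deposits 0.
Asset sale (to non-banks) ¥29 billion: reserves −¥29B, deposits −¥29B.
OMO sale (to banks) ¥120 billion: reserves −¥120B, deposits 0.
Totals: Δreserves = +¥84B, Δdeposits = +¥50B.
Δrequired reserves = 15% × +¥50B = +¥7.5B.
Δexcess reserves = Δreserves − Δrequired = +¥84B − (+¥7.5B) = +¥76.5 billion.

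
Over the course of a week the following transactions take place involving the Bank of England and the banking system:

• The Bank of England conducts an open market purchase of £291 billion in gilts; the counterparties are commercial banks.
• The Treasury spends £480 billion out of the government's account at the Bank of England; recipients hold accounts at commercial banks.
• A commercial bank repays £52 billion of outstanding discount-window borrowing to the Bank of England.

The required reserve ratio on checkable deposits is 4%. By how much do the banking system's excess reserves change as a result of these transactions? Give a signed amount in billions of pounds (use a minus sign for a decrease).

+£699.8 billion

OMO purchase (from banks) £291 billion: reserves +£291B, deposits 0.
Government spending £480 billion: reserves +£480B, deposits +£480B.
Discount-window repayment £52 billion: reserves −£52B, deposits 0.
Totals: Δreserves = +£719B, Δdeposits = +£480B.
Δrequired reserves = 4% × +£480B = +£19.2B.
Δexcess reserves = Δreserves − Δrequired = +£719B − (+£19.2B) = +£699.8 billion.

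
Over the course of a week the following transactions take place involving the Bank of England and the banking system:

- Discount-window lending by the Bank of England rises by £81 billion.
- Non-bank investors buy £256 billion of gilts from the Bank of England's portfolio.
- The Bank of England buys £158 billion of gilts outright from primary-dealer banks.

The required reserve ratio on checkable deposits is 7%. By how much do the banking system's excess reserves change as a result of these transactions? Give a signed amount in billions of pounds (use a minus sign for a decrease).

+£0.92 billion

Discount-window loan £81 billion: reserves +£81B, deposits 0.
Asset sale (to non-banks) £256 billion: reserves −£256B, deposits −£256B.
OMO purchase (from banks) £158 billion: reserves +£158B, deposits 0.
Totals: Δreserves = −£17B, Δdeposits = −£256B.
Δrequired reserves = 7% × −£256B = −£17.92B.
Δexcess reserves = Δreserves − Δrequired = −£17B − (−£17.92B) = +£0.92 billion.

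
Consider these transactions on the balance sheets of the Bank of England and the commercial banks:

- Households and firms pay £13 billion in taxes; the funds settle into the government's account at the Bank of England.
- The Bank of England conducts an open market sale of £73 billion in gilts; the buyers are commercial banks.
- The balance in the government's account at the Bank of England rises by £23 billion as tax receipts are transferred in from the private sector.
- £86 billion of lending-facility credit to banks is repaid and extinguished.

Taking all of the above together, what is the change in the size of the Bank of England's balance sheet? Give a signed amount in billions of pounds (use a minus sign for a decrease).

Government account inflow £13 billion: only the composition of liabilities changes → 0.
OMO sale (to banks) £73 billion: a Bank of England asset is shed → −£73B.
Government account inflow £23 billion: only the composition of liabilities changes → 0.
Discount-window repayment £86 billion: a Bank of England asset is shed → −£86B.
Net: 0 − 73 + 0 − 86 = -£159 billion.

-£159 billion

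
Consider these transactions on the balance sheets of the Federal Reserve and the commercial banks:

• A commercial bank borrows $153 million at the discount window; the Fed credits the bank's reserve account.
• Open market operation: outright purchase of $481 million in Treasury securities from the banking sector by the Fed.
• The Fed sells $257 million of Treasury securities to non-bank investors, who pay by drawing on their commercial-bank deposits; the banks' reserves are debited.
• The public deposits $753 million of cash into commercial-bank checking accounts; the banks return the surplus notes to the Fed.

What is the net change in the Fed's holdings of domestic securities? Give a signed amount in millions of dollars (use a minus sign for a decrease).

Fed balance sheet:
  Assets:      Securities +$224M, Loans to banks +$153M
  Liabilities: Bank reserves +$1130M, Currency in circulation −$753M
So the change in the Fed's holdings of domestic securities is +$224 million.

+$224 million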